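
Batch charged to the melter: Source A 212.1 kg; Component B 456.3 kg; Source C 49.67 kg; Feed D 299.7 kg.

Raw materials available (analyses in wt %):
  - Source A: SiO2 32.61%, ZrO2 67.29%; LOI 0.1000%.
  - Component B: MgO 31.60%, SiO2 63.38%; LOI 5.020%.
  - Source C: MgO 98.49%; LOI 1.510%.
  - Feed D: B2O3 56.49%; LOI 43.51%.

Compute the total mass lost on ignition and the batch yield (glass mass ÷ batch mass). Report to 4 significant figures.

LOI loss = 154.3 kg; glass = 863.5 kg; yield = 84.84%

The whole derivation carries exact precision from first step to last — intermediates are displayed, with 4-significant-digit rounding, at each printed step; every reported result takes exactly one rounding — derived quantities are recomputed at full float precision (the totals, the four compositions, net glass mass, LOI, yield) from the batch weights per 863.5 kg of glass, as quoted within problem or answer.
LOI of each material in turn:
  Source A: 212.1 × 0.001000 = 0.2121 kg
  Component B: 456.3 × 0.05020 = 22.91 kg
  Source C: 49.67 × 0.01510 = 0.7500 kg
  Feed D: 299.7 × 0.4351 = 130.4 kg
Total LOI = 154.3 kg
Glass = batch − LOI = 1018 − 154.3 = 863.5 kg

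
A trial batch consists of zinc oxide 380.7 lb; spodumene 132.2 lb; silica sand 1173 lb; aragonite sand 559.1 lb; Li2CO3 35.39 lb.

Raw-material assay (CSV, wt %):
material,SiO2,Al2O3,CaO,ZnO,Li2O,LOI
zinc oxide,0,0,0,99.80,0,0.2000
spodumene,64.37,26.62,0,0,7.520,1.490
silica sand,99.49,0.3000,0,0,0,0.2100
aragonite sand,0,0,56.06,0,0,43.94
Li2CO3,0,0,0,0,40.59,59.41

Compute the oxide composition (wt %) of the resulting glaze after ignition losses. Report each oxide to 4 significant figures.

Rounding to 4 significant digits extends to every mid-chain value as displayed; the whole derivation carries full precision end to end; exactly one rounding is applied to each reported number. The derived quantities (yield, net glass mass, the five compositions, the totals, ignition loss) are computed using the weight values on 2009 lb of glass in exact precision, as they appear in either problem or answer.
Delivered oxide masses:
  SiO2: 132.2·0.6437 + 1173·0.9949 = 1252 lb
  Al2O3: 132.2·0.2662 + 1173·0.003000 = 38.71 lb
  CaO: 559.1·0.5606 = 313.4 lb
  ZnO: 380.7·0.9980 = 379.9 lb
  Li2O: 132.2·0.07520 + 35.39·0.4059 = 24.31 lb
LOI: 380.7·0.002000 + 132.2·0.01490 + 1173·0.002100 + 559.1·0.4394 + 35.39·0.5941 = 271.9 lb
Glass = total batch minus LOI = 2280 − 271.9 = 2009 lb (= the summed oxide contributions)
each oxide over glass, ×100, is wt %

Glass mass = 2009 lb (batch 2280 − LOI 271.9).
Composition: SiO2 62.34%, Al2O3 1.927%, CaO 15.61%, ZnO 18.92%, Li2O 1.210%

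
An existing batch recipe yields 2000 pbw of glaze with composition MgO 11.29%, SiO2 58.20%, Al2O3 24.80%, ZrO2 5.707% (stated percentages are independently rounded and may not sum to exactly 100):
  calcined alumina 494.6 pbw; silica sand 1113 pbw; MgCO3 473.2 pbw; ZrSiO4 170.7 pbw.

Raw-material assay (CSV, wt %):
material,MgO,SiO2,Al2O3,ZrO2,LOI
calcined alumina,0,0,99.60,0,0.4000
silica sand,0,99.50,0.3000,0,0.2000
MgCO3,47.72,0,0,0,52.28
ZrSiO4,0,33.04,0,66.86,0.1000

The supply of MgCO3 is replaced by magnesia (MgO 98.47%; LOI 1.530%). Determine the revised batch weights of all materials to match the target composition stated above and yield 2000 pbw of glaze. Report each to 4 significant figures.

Each numeric step keeps full float precision at all times; in-progress results are displayed, rounded to four significant digits, between the steps — a single rounding finalizes every reported figure. Derived quantities (totals, net glass mass, yield, four oxide percentages, LOI) are computed at exact precision from the weighed amounts per 2000 pbw of glass, as they appear in problem or answer.
Oxide mass targets, per 2000 pbw glaze:
  MgO: 11.29% × 2000 = 225.8 pbw
  SiO2: 58.20% × 2000 = 1164 pbw
  Al2O3: 24.80% × 2000 = 496.0 pbw
  ZrO2: 5.707% × 2000 = 114.1 pbw
Verifying the oxide balance on the weights just shown, for the quoted basis mass (sum by sum, the targets are met modulo rounding of the values):
  MgO: 229.3·0.9847 = 225.8 pbw (target 225.8 pbw)
  SiO2: 1113·0.9950 + 170.7·0.3304 = 1164 pbw (target 1164 pbw)
  Al2O3: 494.6·0.9960 + 1113·0.003000 = 496.0 pbw (target 496.0 pbw)
  ZrO2: 170.7·0.6686 = 114.1 pbw (target 114.1 pbw)
Consistency of the glass mass: Σ batch − LOI loss = 2000 pbw (the targets, summed, come to 2000 pbw; stated basis 2000 pbw — rounding explains the deltas).
Summing the batch: Σ batch = 2008 pbw; the LOI term Σ batch·LOI equals 7.883 pbw; glass ÷ batch gives a yield of 99.61%.

Revised batch per 2000 pbw glaze:
  calcined alumina: 494.6 pbw
  silica sand: 1113 pbw
  magnesia: 229.3 pbw
  ZrSiO4: 170.7 pbw
Total batch = 2008 pbw; LOI loss = 7.883 pbw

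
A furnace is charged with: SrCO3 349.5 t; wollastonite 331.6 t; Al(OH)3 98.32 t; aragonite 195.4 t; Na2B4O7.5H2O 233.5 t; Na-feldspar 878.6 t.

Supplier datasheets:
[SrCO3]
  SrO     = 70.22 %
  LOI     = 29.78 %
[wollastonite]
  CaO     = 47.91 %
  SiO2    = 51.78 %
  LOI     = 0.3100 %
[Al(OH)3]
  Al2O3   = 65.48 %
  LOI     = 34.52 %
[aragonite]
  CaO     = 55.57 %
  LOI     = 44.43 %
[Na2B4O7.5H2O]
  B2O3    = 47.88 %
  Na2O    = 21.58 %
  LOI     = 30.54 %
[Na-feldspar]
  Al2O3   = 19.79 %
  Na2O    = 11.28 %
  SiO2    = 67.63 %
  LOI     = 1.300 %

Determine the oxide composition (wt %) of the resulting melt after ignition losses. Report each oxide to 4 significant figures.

Glass mass = 1778 t (batch 2087 − LOI 308.6).
Composition: B2O3 6.287%, CaO 15.04%, Al2O3 13.40%, SrO 13.80%, Na2O 8.407%, SiO2 43.07%

In-progress results are printed, with 4-significant-digit rounding, in the printout — full float precision is carried at each step; every reported value is rounded just once — derived quantities are re-derived in exact precision (yield, net glass mass, six oxide percentages, ignition loss, totals) starting from the weights for 1778 t of glass, precisely as stated by question or answer.
Per-oxide mass from batch:
  B2O3: 233.5·0.4788 = 111.8 t
  CaO: 331.6·0.4791 + 195.4·0.5557 = 267.5 t
  Al2O3: 98.32·0.6548 + 878.6·0.1979 = 238.3 t
  SrO: 349.5·0.7022 = 245.4 t
  Na2O: 233.5·0.2158 + 878.6·0.1128 = 149.5 t
  SiO2: 331.6·0.5178 + 878.6·0.6763 = 765.9 t
LOI: 349.5·0.2978 + 331.6·0.003100 + 98.32·0.3452 + 195.4·0.4443 + 233.5·0.3054 + 878.6·0.01300 = 308.6 t
Glass = total batch minus LOI = 2087 − 308.6 = 1778 t (= Σ oxide masses)
wt %: oxide over glass, times 100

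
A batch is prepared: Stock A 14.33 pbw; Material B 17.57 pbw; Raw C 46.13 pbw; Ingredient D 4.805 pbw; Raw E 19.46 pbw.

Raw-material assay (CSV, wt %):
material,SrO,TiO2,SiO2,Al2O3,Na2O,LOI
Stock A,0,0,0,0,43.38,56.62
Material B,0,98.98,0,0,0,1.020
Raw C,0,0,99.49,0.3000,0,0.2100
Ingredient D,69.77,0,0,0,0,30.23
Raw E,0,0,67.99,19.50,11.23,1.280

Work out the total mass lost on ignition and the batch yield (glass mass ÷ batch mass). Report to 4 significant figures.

LOI loss = 10.09 pbw; glass = 92.20 pbw; yield = 90.14%

All internal work holds full precision through the solve; rounding to four significant digits applies to each working value as shown — each reported result is rounded only once. The derived quantities, which include five oxide percentages, glass mass, the yield, LOI, totals, are carried in full precision, as set out in the problem or answer text, from the weighed amounts on 92.20 pbw of glass.
Loss on ignition, line by line:
  Stock A: 14.33 × 0.5662 = 8.114 pbw
  Material B: 17.57 × 0.01020 = 0.1792 pbw
  Raw C: 46.13 × 0.002100 = 0.09687 pbw
  Ingredient D: 4.805 × 0.3023 = 1.453 pbw
  Raw E: 19.46 × 0.01280 = 0.2491 pbw
Total LOI = 10.09 pbw
Glass = batch − LOI = 102.3 − 10.09 = 92.20 pbw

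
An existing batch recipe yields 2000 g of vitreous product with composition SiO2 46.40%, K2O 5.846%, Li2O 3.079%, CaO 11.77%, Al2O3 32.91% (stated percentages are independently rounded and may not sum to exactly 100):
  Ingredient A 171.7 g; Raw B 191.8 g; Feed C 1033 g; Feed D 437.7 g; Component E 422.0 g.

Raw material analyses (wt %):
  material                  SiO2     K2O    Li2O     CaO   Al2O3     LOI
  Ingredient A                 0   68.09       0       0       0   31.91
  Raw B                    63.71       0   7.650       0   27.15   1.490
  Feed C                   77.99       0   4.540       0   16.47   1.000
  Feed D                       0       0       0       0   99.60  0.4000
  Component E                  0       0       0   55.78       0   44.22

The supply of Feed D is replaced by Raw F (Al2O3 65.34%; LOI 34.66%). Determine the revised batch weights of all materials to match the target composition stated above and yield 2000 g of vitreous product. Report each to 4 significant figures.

Revised batch per 2000 g vitreous product:
  Ingredient A: 171.7 g
  Raw B: 191.8 g
  Feed C: 1033 g
  Raw F: 667.2 g
  Component E: 422.0 g
Total batch = 2486 g; LOI loss = 485.8 g

All internal work holds exact precision through every step — values along the way are shown, with 4-significant-digit rounding, on the page. A single rounding completes each reported result; the derived quantities are carried using the weight values at 2000 g of glass at exact precision (five oxide percentages, the yield, the totals, glass mass, ignition loss), as given in either problem or answer.
Oxide-by-oxide targets in 2000 g vitreous product:
  SiO2: 46.40% × 2000 = 928.0 g
  K2O: 5.846% × 2000 = 116.9 g
  Li2O: 3.079% × 2000 = 61.58 g
  CaO: 11.77% × 2000 = 235.4 g
  Al2O3: 32.91% × 2000 = 658.2 g
A balance pass over the oxides, on the weights just shown, for the quoted basis mass (delivered sums recover each target up to rounding of the answer):
  SiO2: 191.8·0.6371 + 1033·0.7799 = 927.8 g (target 928.0 g)
  K2O: 171.7·0.6809 = 116.9 g (target 116.9 g)
  Li2O: 191.8·0.07650 + 1033·0.04540 = 61.57 g (target 61.58 g)
  CaO: 422.0·0.5578 = 235.4 g (target 235.4 g)
  Al2O3: 191.8·0.2715 + 1033·0.1647 + 667.2·0.6534 = 658.2 g (target 658.2 g)
Glass-mass closure: batch total minus LOI = 2000 g (oxide target masses add up to 2000 g; basis as stated: 2000 g — deltas are rounding alone).
Batch grand total — Σ batch = 2486 g; the LOI term Σ batch·LOI equals 485.8 g; yield, glass over the total, = 80.45%.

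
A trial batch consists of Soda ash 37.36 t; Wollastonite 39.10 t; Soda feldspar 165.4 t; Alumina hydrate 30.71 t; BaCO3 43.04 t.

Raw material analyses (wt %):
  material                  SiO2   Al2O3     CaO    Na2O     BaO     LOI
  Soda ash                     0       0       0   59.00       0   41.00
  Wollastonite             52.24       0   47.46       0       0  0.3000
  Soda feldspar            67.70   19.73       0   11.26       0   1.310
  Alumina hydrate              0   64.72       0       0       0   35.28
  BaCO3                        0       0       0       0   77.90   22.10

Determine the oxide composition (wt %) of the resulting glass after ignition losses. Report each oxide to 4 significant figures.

Intermediates are printed rounded to 4 significant digits in the printout; all arithmetic carries full precision from start to finish — every reported figure includes exactly one rounding — derived quantities (ignition loss, five oxide percentages, the yield, the totals, net glass mass) are re-derived at full precision using the weight values on 277.7 t of glass, precisely as stated by the question or the answer.
Delivered oxide masses:
  SiO2: 39.10·0.5224 + 165.4·0.6770 = 132.4 t
  Al2O3: 165.4·0.1973 + 30.71·0.6472 = 52.51 t
  CaO: 39.10·0.4746 = 18.56 t
  Na2O: 37.36·0.5900 + 165.4·0.1126 = 40.67 t
  BaO: 43.04·0.7790 = 33.53 t
LOI: 37.36·0.4100 + 39.10·0.003000 + 165.4·0.01310 + 30.71·0.3528 + 43.04·0.2210 = 37.95 t
Glass mass = batch − LOI = 315.6 − 37.95 = 277.7 t (the oxide masses sum to this)
oxide / glass × 100 gives the wt %

Glass mass = 277.7 t (batch 315.6 − LOI 37.95).
Composition: SiO2 47.68%, Al2O3 18.91%, CaO 6.683%, Na2O 14.65%, BaO 12.08%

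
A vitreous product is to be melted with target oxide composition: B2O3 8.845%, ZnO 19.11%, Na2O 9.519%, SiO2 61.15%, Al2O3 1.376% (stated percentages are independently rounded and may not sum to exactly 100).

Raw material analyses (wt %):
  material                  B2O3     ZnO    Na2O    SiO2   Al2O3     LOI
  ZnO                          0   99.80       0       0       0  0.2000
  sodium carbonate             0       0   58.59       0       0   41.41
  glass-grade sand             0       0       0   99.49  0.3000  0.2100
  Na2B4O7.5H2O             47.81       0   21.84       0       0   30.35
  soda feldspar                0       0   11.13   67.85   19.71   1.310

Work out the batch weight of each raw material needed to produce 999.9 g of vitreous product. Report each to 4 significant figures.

Batch per 999.9 g vitreous product:
  ZnO: 191.5 g
  sodium carbonate: 81.89 g
  glass-grade sand: 572.9 g
  Na2B4O7.5H2O: 185.0 g
  soda feldspar: 61.09 g
Total batch = 1092 g; LOI loss = 92.44 g; yield = 91.54%

Intermediates appear rounded off to 4 significant digits between the steps — full float precision is carried from start to finish — every reported figure sees exactly one rounding. Derived quantities are rebuilt at full float precision (net glass mass, the yield, five oxide percentages, ignition loss, the totals) from the weighed amounts at 999.9 g of glass, as written in either problem or answer.
The oxide mass targets at 999.9 g vitreous product:
  B2O3: 8.845% × 999.9 = 88.44 g
  ZnO: 19.11% × 999.9 = 191.1 g
  Na2O: 9.519% × 999.9 = 95.18 g
  SiO2: 61.15% × 999.9 = 611.4 g
  Al2O3: 1.376% × 999.9 = 13.76 g
Checking each oxide sum from the weights as reported, at the basis given (target by target, the sums agree inside rounding margins):
  B2O3: 185.0·0.4781 = 88.45 g (target 88.44 g)
  ZnO: 191.5·0.9980 = 191.1 g (target 191.1 g)
  Na2O: 81.89·0.5859 + 185.0·0.2184 + 61.09·0.1113 = 95.18 g (target 95.18 g)
  SiO2: 572.9·0.9949 + 61.09·0.6785 = 611.4 g (target 611.4 g)
  Al2O3: 572.9·0.003000 + 61.09·0.1971 = 13.76 g (target 13.76 g)
Auditing the glass mass value: Σ batch − LOI loss = 999.9 g (per-oxide target masses sum to 999.9 g; with the basis standing at 999.9 g — any gap is answer rounding).
Summing the batch: Σ batch = 1092 g; LOI loss = Σ batch·LOI = 92.44 g; as yield: glass ÷ batch → 91.54%.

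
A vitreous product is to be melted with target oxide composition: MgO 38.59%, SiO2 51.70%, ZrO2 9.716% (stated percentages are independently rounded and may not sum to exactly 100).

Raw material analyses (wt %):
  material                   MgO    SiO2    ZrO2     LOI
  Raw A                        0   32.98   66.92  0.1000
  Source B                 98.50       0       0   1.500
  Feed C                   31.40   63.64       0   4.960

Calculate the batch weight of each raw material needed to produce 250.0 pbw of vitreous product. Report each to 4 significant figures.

Batch per 250.0 pbw vitreous product:
  Raw A: 36.30 pbw
  Source B: 39.20 pbw
  Feed C: 184.3 pbw
Total batch = 259.8 pbw; LOI loss = 9.766 pbw; yield = 96.24%

Mid-chain values are displayed rounded to four significant digits in the printout. All arithmetic keeps exact precision at every stage — each reported value carries a single rounding — the derived quantities, including totals, ignition loss, glass mass, the yield, three oxide percentages, are computed from the batch weights per 250.0 pbw of glass in exact precision as quoted within problem or answer.
The oxide mass targets at 250.0 pbw vitreous product:
  MgO: 38.59% × 250.0 = 96.48 pbw
  SiO2: 51.70% × 250.0 = 129.2 pbw
  ZrO2: 9.716% × 250.0 = 24.29 pbw
Sums-versus-targets review using the reported weights, at the basis given (target by target, the sums agree modulo rounding of the values):
  MgO: 39.20·0.9850 + 184.3·0.3140 = 96.48 pbw (target 96.48 pbw)
  SiO2: 36.30·0.3298 + 184.3·0.6364 = 129.3 pbw (target 129.2 pbw)
  ZrO2: 36.30·0.6692 = 24.29 pbw (target 24.29 pbw)
Auditing the glass mass value: the batch minus its LOI: 250.0 pbw (oxide target masses add up to 250.0 pbw; versus the stated basis of 250.0 pbw — differing by rounding only).
Batch grand total — Σ batch = 259.8 pbw; ignition loss, Σ(batch × LOI) = 9.766 pbw; the yield ratio, glass ÷ batch: 96.24%.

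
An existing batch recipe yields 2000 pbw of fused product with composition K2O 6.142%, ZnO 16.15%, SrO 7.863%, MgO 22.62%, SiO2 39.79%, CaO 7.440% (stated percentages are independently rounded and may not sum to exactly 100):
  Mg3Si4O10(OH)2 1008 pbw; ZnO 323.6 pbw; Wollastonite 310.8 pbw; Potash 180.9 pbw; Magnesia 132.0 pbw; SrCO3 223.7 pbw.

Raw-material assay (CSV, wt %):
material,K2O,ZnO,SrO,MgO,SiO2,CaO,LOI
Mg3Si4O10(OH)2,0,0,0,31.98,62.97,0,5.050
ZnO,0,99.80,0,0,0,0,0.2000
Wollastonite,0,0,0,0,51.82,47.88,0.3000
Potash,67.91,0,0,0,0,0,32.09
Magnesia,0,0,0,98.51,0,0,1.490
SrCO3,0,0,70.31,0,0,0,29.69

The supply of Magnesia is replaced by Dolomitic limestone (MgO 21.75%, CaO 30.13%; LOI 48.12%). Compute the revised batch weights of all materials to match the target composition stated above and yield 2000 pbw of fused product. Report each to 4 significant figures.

Revised batch per 2000 pbw fused product:
  Mg3Si4O10(OH)2: 1184 pbw
  ZnO: 323.6 pbw
  Wollastonite: 97.19 pbw
  Potash: 180.9 pbw
  Dolomitic limestone: 339.4 pbw
  SrCO3: 223.7 pbw
Total batch = 2349 pbw; LOI loss = 348.5 pbw

The intermediate values appear (rounded to 4 significant digits) on the page — the whole derivation runs at full float precision all the way through. A single rounding yields each reported number. All derived quantities, which include yield, six oxide percentages, ignition loss, totals, glass mass, are computed at exact precision, as they appear in question or answer, from the weighed amounts on 2000 pbw of glass.
Target masses of each oxide per 2000 pbw fused product:
  K2O: 6.142% × 2000 = 122.8 pbw
  ZnO: 16.15% × 2000 = 323.0 pbw
  SrO: 7.863% × 2000 = 157.3 pbw
  MgO: 22.62% × 2000 = 452.4 pbw
  SiO2: 39.79% × 2000 = 795.8 pbw
  CaO: 7.440% × 2000 = 148.8 pbw
Oxide-by-oxide audit per the reported batch figures, relative to the basis at hand (delivered sums recover each target inside rounding margins):
  K2O: 180.9·0.6791 = 122.8 pbw (target 122.8 pbw)
  ZnO: 323.6·0.9980 = 323.0 pbw (target 323.0 pbw)
  SrO: 223.7·0.7031 = 157.3 pbw (target 157.3 pbw)
  MgO: 1184·0.3198 + 339.4·0.2175 = 452.5 pbw (target 452.4 pbw)
  SiO2: 1184·0.6297 + 97.19·0.5182 = 795.9 pbw (target 795.8 pbw)
  CaO: 97.19·0.4788 + 339.4·0.3013 = 148.8 pbw (target 148.8 pbw)
Auditing the glass mass value: batch total minus LOI = 2000 pbw (the targets, summed, come to 2000 pbw; against the stated basis, 2000 pbw — rounding explains the deltas).
Batch total: Σ batch = 2349 pbw; loss to ignition Σ batch·LOI = 348.5 pbw; the yield ratio, glass ÷ batch: 85.16%.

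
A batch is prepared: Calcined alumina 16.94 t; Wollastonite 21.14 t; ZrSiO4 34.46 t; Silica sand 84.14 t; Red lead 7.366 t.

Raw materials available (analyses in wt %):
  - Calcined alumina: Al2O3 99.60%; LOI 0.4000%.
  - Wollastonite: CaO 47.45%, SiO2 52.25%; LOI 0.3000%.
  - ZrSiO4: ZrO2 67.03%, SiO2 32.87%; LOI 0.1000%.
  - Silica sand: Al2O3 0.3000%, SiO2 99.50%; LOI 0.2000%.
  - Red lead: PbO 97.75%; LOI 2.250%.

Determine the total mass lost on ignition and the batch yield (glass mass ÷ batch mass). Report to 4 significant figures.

Working values appear (rounded to four significant figures) when written out — all arithmetic holds full float precision at all times; every reported value receives exactly one rounding. All derived quantities (yield, ignition loss, net glass mass, totals, five oxide percentages) are recomputed starting from the weights per 163.5 t of glass in full float precision as set out in question or answer.
Material-by-material LOI:
  Calcined alumina: 16.94 × 0.004000 = 0.06776 t
  Wollastonite: 21.14 × 0.003000 = 0.06342 t
  ZrSiO4: 34.46 × 0.001000 = 0.03446 t
  Silica sand: 84.14 × 0.002000 = 0.1683 t
  Red lead: 7.366 × 0.02250 = 0.1657 t
Total LOI = 0.4997 t
Glass = batch − LOI = 164.0 − 0.4997 = 163.5 t

LOI loss = 0.4997 t; glass = 163.5 t; yield = 99.70%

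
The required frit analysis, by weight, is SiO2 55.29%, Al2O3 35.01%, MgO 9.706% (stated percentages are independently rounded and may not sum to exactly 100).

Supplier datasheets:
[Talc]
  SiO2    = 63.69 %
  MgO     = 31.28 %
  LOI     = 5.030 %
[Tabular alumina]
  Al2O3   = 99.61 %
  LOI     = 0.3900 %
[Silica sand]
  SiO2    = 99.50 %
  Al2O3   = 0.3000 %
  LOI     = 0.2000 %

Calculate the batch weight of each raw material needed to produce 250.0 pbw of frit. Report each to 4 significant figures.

All internal work keeps full float precision at every stage. The intermediate values are displayed (rounded to 4 significant digits) across the worked steps. Each reported figure is rounded once only; derived quantities (the totals, yield, net glass mass, the three compositions, LOI) are computed at exact precision starting from the weights at 250.0 pbw of glass as given in the question or the answer.
Target masses of each oxide per 250.0 pbw frit:
  SiO2: 55.29% × 250.0 = 138.2 pbw
  Al2O3: 35.01% × 250.0 = 87.52 pbw
  MgO: 9.706% × 250.0 = 24.26 pbw
Oxide-by-oxide audit applying the batch weights above, at the basis given (every target is met by its sum inside rounding margins):
  SiO2: 77.57·0.6369 + 89.26·0.9950 = 138.2 pbw (target 138.2 pbw)
  Al2O3: 87.60·0.9961 + 89.26·0.003000 = 87.53 pbw (target 87.52 pbw)
  MgO: 77.57·0.3128 = 24.26 pbw (target 24.26 pbw)
Glass-mass sanity pass: the batch minus its LOI: 250.0 pbw (per-oxide target masses sum to 250.0 pbw; against the stated basis, 250.0 pbw — gaps are rounding artifacts).
Summing the batch: Σ batch = 254.4 pbw; Σ batch·LOI gives LOI loss = 4.422 pbw; yield, glass over the total, = 98.26%.

Batch per 250.0 pbw frit:
  Talc: 77.57 pbw
  Tabular alumina: 87.60 pbw
  Silica sand: 89.26 pbw
Total batch = 254.4 pbw; LOI loss = 4.422 pbw; yield = 98.26%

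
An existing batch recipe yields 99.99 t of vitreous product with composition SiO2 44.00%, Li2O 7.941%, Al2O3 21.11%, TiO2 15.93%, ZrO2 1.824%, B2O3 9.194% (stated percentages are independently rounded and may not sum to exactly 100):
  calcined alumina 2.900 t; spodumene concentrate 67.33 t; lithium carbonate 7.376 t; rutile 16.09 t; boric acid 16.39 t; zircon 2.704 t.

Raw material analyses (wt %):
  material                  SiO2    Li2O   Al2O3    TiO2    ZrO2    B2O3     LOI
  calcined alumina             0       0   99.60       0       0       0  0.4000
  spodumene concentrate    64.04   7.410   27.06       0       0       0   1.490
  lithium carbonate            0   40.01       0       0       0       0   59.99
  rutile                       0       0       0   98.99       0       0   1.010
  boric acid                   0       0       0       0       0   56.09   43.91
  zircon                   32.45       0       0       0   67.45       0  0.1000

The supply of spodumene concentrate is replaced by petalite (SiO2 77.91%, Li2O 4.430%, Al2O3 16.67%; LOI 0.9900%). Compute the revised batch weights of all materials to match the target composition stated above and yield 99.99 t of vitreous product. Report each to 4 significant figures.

Every computation holds full float precision in every operation; the intermediate values appear with 4-significant-digit rounding alongside each step; a single rounding produces each reported result; derived quantities (glass mass, LOI, six oxide percentages, yield, the totals) are computed starting from the weights per 99.99 t of glass in exact precision, as set out in problem or answer.
Oxide-by-oxide targets in 99.99 t vitreous product:
  SiO2: 44.00% × 99.99 = 44.00 t
  Li2O: 7.941% × 99.99 = 7.940 t
  Al2O3: 21.11% × 99.99 = 21.11 t
  TiO2: 15.93% × 99.99 = 15.93 t
  ZrO2: 1.824% × 99.99 = 1.824 t
  B2O3: 9.194% × 99.99 = 9.193 t
A balance pass over the oxides, using the reported weights, under the basis named above (oxide sums agree with the targets once rounding is allowed for):
  SiO2: 55.34·0.7791 + 2.704·0.3245 = 43.99 t (target 44.00 t)
  Li2O: 55.34·0.04430 + 13.72·0.4001 = 7.941 t (target 7.940 t)
  Al2O3: 11.93·0.9960 + 55.34·0.1667 = 21.11 t (target 21.11 t)
  TiO2: 16.09·0.9899 = 15.93 t (target 15.93 t)
  ZrO2: 2.704·0.6745 = 1.824 t (target 1.824 t)
  B2O3: 16.39·0.5609 = 9.193 t (target 9.193 t)
Mass balance on the glass: net batch after ignition = 99.99 t (the targets, summed, come to 99.99 t; the stated basis being 99.99 t — gaps are rounding artifacts).
Summing the batch: Σ batch = 116.2 t; LOI removed, Σ of batch·LOI: 16.19 t; yield = glass ÷ total batch = 86.07%.

Revised batch per 99.99 t vitreous product:
  calcined alumina: 11.93 t
  petalite: 55.34 t
  lithium carbonate: 13.72 t
  rutile: 16.09 t
  boric acid: 16.39 t
  zircon: 2.704 t
Total batch = 116.2 t; LOI loss = 16.19 t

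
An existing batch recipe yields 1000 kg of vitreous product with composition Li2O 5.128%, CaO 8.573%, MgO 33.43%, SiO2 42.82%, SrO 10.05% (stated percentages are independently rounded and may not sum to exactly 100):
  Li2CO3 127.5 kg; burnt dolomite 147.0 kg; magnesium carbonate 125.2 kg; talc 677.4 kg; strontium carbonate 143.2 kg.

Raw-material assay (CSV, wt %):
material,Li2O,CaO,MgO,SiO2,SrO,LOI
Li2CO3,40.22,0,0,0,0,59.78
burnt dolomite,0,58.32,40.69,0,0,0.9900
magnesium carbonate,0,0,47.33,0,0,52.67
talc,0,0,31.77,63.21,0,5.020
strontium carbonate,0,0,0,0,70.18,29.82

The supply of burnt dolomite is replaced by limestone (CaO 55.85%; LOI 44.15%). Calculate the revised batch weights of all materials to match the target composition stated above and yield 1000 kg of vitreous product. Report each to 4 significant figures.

Revised batch per 1000 kg vitreous product:
  Li2CO3: 127.5 kg
  limestone: 153.5 kg
  magnesium carbonate: 251.6 kg
  talc: 677.4 kg
  strontium carbonate: 143.2 kg
Total batch = 1353 kg; LOI loss = 353.2 kg

Working values are displayed, rounded to 4 significant digits, across the worked steps. Every computation keeps full precision end to end; exactly one rounding is applied to every reported result — the derived quantities, which include totals, five oxide percentages, the yield, net glass mass, ignition loss, are computed in exact precision, as they appear in either problem or answer, from the batch weights per 1000 kg of glass.
The oxide mass targets at 1000 kg vitreous product:
  Li2O: 5.128% × 1000 = 51.28 kg
  CaO: 8.573% × 1000 = 85.73 kg
  MgO: 33.43% × 1000 = 334.3 kg
  SiO2: 42.82% × 1000 = 428.2 kg
  SrO: 10.05% × 1000 = 100.5 kg
A balance pass over the oxides, on the weights just shown, for the quoted basis mass (each sum matches its target mass modulo rounding of the values):
  Li2O: 127.5·0.4022 = 51.28 kg (target 51.28 kg)
  CaO: 153.5·0.5585 = 85.73 kg (target 85.73 kg)
  MgO: 251.6·0.4733 + 677.4·0.3177 = 334.3 kg (target 334.3 kg)
  SiO2: 677.4·0.6321 = 428.2 kg (target 428.2 kg)
  SrO: 143.2·0.7018 = 100.5 kg (target 100.5 kg)
The glass-mass cross-check: batch Σ − ignition loss = 1000 kg (per-oxide target masses sum to 1000 kg; the stated basis being 1000 kg — any gap is answer rounding).
Total batch = Σ batch = 1353 kg; the LOI term Σ batch·LOI equals 353.2 kg; as yield: glass ÷ batch → 73.90%.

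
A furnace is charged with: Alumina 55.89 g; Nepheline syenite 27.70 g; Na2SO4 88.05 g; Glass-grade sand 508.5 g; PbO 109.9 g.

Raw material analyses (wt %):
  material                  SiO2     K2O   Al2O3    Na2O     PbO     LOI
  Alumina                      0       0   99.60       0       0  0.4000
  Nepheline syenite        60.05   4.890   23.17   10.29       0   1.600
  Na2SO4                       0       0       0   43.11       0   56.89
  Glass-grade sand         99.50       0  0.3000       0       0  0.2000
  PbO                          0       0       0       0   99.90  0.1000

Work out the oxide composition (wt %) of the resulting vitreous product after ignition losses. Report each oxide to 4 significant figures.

All arithmetic carries full float precision all the way through; mid-chain values appear rounded off to 4 significant figures in the working — each reported value is rounded just once. Derived quantities (net glass mass, the totals, ignition loss, yield, the five compositions) are computed from the weighed amounts at 738.2 g of glass in full float precision as set out in the problem or the answer.
Oxide-by-oxide delivered mass:
  SiO2: 27.70·0.6005 + 508.5·0.9950 = 522.6 g
  K2O: 27.70·0.04890 = 1.355 g
  Al2O3: 55.89·0.9960 + 27.70·0.2317 + 508.5·0.003000 = 63.61 g
  Na2O: 27.70·0.1029 + 88.05·0.4311 = 40.81 g
  PbO: 109.9·0.9990 = 109.8 g
LOI: 55.89·0.004000 + 27.70·0.01600 + 88.05·0.5689 + 508.5·0.002000 + 109.9·0.001000 = 51.89 g
Resulting glass, batch − LOI: 790.0 − 51.89 = 738.2 g (matching Σ of the oxides)
percent share: oxide ÷ glass, ×100

Glass mass = 738.2 g (batch 790.0 − LOI 51.89).
Composition: SiO2 70.80%, K2O 0.1835%, Al2O3 8.617%, Na2O 5.528%, PbO 14.87%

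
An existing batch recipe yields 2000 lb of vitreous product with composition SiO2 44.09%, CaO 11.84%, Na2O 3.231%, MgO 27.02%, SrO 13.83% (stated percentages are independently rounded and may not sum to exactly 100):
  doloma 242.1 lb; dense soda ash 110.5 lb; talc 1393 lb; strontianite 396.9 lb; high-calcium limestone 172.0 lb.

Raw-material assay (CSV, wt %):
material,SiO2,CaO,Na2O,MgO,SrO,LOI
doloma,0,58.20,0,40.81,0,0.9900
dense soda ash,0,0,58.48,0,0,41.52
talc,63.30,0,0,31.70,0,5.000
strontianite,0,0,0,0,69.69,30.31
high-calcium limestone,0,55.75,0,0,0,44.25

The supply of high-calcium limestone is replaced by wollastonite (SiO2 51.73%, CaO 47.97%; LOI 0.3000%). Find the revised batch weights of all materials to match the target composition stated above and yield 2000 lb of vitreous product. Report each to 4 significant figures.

All arithmetic maintains full precision all the way through; values along the way are displayed, with 4-significant-digit rounding, within the worked lines. A single rounding finalizes each reported figure. Derived quantities, including five oxide percentages, net glass mass, the totals, the yield, LOI, are rebuilt from the weighed amounts on 2000 lb of glass in full precision, exactly as shown in either problem or answer.
Oxide-by-oxide targets in 2000 lb vitreous product:
  SiO2: 44.09% × 2000 = 881.8 lb
  CaO: 11.84% × 2000 = 236.8 lb
  Na2O: 3.231% × 2000 = 64.62 lb
  MgO: 27.02% × 2000 = 540.4 lb
  SrO: 13.83% × 2000 = 276.6 lb
A balance pass over the oxides, with the batch weights as given, for the quoted basis mass (delivered sums recover each target inside rounding margins):
  SiO2: 1301·0.6330 + 112.9·0.5173 = 881.9 lb (target 881.8 lb)
  CaO: 313.8·0.5820 + 112.9·0.4797 = 236.8 lb (target 236.8 lb)
  Na2O: 110.5·0.5848 = 64.62 lb (target 64.62 lb)
  MgO: 313.8·0.4081 + 1301·0.3170 = 540.5 lb (target 540.4 lb)
  SrO: 396.9·0.6969 = 276.6 lb (target 276.6 lb)
The glass-mass cross-check: batch total minus LOI = 2000 lb (the targets, summed, come to 2000 lb; against the stated basis, 2000 lb — differing by rounding only).
Whole-batch sum: Σ batch = 2235 lb; the LOI term Σ batch·LOI equals 234.7 lb; yield, glass over the total, = 89.50%.

Revised batch per 2000 lb vitreous product:
  doloma: 313.8 lb
  dense soda ash: 110.5 lb
  talc: 1301 lb
  strontianite: 396.9 lb
  wollastonite: 112.9 lb
Total batch = 2235 lb; LOI loss = 234.7 lb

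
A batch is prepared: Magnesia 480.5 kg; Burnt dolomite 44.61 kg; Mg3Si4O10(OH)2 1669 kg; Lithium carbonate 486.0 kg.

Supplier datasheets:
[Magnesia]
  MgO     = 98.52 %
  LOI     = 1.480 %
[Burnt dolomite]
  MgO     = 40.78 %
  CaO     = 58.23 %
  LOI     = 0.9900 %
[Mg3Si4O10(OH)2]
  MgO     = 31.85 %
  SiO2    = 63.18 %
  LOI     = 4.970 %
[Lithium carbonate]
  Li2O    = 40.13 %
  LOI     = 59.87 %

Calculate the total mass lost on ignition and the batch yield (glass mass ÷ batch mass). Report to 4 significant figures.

Working values appear, with 4-significant-digit rounding, at each printed step. All arithmetic holds exact precision throughout — each reported result takes a single rounding — derived quantities are rebuilt starting from the weights for 2299 kg of glass in full precision (net glass mass, totals, the yield, the four compositions, LOI) as quoted within the problem or the answer.
Loss on ignition, line by line:
  Magnesia: 480.5 × 0.01480 = 7.111 kg
  Burnt dolomite: 44.61 × 0.009900 = 0.4416 kg
  Mg3Si4O10(OH)2: 1669 × 0.04970 = 82.95 kg
  Lithium carbonate: 486.0 × 0.5987 = 291.0 kg
Total LOI = 381.5 kg
Glass = batch − LOI = 2680 − 381.5 = 2299 kg

LOI loss = 381.5 kg; glass = 2299 kg; yield = 85.77%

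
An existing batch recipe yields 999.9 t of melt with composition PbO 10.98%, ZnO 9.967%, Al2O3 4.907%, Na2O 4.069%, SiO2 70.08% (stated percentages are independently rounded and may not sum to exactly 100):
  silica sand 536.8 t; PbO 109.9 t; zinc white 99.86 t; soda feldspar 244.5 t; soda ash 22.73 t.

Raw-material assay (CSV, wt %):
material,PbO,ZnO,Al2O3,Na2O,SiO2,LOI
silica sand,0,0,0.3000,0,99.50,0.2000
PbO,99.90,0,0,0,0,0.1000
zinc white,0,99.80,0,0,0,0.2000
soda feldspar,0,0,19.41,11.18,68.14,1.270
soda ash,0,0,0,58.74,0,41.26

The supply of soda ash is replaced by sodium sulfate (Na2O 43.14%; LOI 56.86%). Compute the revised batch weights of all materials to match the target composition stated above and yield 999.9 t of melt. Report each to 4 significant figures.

The working math runs at full precision end to end; mid-chain values appear, rounded to four significant figures, between the steps — each reported result undergoes a single rounding; derived quantities are carried at exact precision (LOI, the totals, the five compositions, yield, glass mass) starting from the weights per 999.9 t of glass, precisely as stated by the problem or the answer.
The oxide mass targets at 999.9 t melt:
  PbO: 10.98% × 999.9 = 109.8 t
  ZnO: 9.967% × 999.9 = 99.66 t
  Al2O3: 4.907% × 999.9 = 49.07 t
  Na2O: 4.069% × 999.9 = 40.69 t
  SiO2: 70.08% × 999.9 = 700.7 t
Checking each oxide sum per the reported batch figures, at the basis given (target by target, the sums agree up to rounding of the answer):
  PbO: 109.9·0.9990 = 109.8 t (target 109.8 t)
  ZnO: 99.86·0.9980 = 99.66 t (target 99.66 t)
  Al2O3: 536.8·0.003000 + 244.5·0.1941 = 49.07 t (target 49.07 t)
  Na2O: 244.5·0.1118 + 30.95·0.4314 = 40.69 t (target 40.69 t)
  SiO2: 536.8·0.9950 + 244.5·0.6814 = 700.7 t (target 700.7 t)
The glass-mass cross-check: the batch minus its LOI: 999.9 t (oxide target masses add up to 999.9 t; against the stated basis, 999.9 t — differing by rounding only).
Adding the batch up: Σ batch = 1022 t; Σ batch·LOI gives LOI loss = 22.09 t; yield: glass divided by total = 97.84%.

Revised batch per 999.9 t melt:
  silica sand: 536.8 t
  PbO: 109.9 t
  zinc white: 99.86 t
  soda feldspar: 244.5 t
  sodium sulfate: 30.95 t
Total batch = 1022 t; LOI loss = 22.09 t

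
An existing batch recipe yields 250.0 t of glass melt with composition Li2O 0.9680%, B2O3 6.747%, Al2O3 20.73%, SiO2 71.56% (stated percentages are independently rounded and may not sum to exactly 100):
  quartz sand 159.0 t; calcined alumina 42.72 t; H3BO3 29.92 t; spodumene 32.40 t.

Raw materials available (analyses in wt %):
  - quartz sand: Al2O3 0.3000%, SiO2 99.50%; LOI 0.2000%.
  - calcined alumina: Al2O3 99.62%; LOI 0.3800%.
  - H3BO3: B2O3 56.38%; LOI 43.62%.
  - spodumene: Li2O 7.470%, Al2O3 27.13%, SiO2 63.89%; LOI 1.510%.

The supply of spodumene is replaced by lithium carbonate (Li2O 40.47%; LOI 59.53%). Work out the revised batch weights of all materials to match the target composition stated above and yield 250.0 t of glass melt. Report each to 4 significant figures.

Revised batch per 250.0 t glass melt:
  quartz sand: 179.8 t
  calcined alumina: 51.48 t
  H3BO3: 29.92 t
  lithium carbonate: 5.980 t
Total batch = 267.2 t; LOI loss = 17.17 t

In-progress results appear with 4-significant-figure rounding in the working — each numeric step maintains full float precision from start to finish. A single rounding finalizes every reported figure; derived quantities are carried in full float precision (four oxide percentages, net glass mass, LOI, the totals, yield) starting from the weights per 250.0 t of glass, as written in the question or the answer.
Target masses of each oxide per 250.0 t glass melt:
  Li2O: 0.9680% × 250.0 = 2.420 t
  B2O3: 6.747% × 250.0 = 16.87 t
  Al2O3: 20.73% × 250.0 = 51.82 t
  SiO2: 71.56% × 250.0 = 178.9 t
Sums-versus-targets review given the weights on record, relative to the basis at hand (sum by sum, the targets are met up to rounding of the answer):
  Li2O: 5.980·0.4047 = 2.420 t (target 2.420 t)
  B2O3: 29.92·0.5638 = 16.87 t (target 16.87 t)
  Al2O3: 179.8·0.003000 + 51.48·0.9962 = 51.82 t (target 51.82 t)
  SiO2: 179.8·0.9950 = 178.9 t (target 178.9 t)
Glass-mass bookkeeping: whole batch net of LOI = 250.0 t (oxide target masses add up to 250.0 t; stated basis 250.0 t — deltas are rounding alone).
Summing the batch: Σ batch = 267.2 t; the LOI term Σ batch·LOI equals 17.17 t; glass ÷ batch gives a yield of 93.58%.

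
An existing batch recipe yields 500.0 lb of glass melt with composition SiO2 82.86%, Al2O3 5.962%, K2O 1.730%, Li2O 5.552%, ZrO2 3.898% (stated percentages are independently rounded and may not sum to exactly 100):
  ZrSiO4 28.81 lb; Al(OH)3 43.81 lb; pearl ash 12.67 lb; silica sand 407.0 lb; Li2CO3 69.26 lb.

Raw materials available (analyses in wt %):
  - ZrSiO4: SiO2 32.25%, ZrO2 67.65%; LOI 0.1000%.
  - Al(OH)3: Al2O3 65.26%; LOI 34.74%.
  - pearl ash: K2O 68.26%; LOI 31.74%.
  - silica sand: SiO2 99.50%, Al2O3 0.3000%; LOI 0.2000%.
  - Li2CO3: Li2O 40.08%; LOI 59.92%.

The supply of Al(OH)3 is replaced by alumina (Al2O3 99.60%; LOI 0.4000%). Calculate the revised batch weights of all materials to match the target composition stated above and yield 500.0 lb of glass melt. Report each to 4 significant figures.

Revised batch per 500.0 lb glass melt:
  ZrSiO4: 28.81 lb
  alumina: 28.70 lb
  pearl ash: 12.67 lb
  silica sand: 407.0 lb
  Li2CO3: 69.26 lb
Total batch = 546.4 lb; LOI loss = 46.48 lb

All arithmetic holds exact precision at every stage; in-progress results appear rounded to four significant digits at each printed step. A single rounding produces every reported number — derived quantities (the five compositions, yield, ignition loss, the totals, glass mass) are carried at exact precision from the weighed amounts on 500.0 lb of glass, as written in the question or the answer.
Oxide-by-oxide targets in 500.0 lb glass melt:
  SiO2: 82.86% × 500.0 = 414.3 lb
  Al2O3: 5.962% × 500.0 = 29.81 lb
  K2O: 1.730% × 500.0 = 8.650 lb
  Li2O: 5.552% × 500.0 = 27.76 lb
  ZrO2: 3.898% × 500.0 = 19.49 lb
A balance pass over the oxides, with the batch weights as given, versus the basis set out (sum by sum, the targets are met inside rounding margins):
  SiO2: 28.81·0.3225 + 407.0·0.9950 = 414.3 lb (target 414.3 lb)
  Al2O3: 28.70·0.9960 + 407.0·0.003000 = 29.81 lb (target 29.81 lb)
  K2O: 12.67·0.6826 = 8.649 lb (target 8.650 lb)
  Li2O: 69.26·0.4008 = 27.76 lb (target 27.76 lb)
  ZrO2: 28.81·0.6765 = 19.49 lb (target 19.49 lb)
Consistency of the glass mass: batch total minus LOI = 500.0 lb (targets for the oxides total 500.0 lb; basis as stated: 500.0 lb — a pure rounding effect).
Summing the batch: Σ batch = 546.4 lb; loss to ignition Σ batch·LOI = 46.48 lb; glass ÷ batch gives a yield of 91.49%.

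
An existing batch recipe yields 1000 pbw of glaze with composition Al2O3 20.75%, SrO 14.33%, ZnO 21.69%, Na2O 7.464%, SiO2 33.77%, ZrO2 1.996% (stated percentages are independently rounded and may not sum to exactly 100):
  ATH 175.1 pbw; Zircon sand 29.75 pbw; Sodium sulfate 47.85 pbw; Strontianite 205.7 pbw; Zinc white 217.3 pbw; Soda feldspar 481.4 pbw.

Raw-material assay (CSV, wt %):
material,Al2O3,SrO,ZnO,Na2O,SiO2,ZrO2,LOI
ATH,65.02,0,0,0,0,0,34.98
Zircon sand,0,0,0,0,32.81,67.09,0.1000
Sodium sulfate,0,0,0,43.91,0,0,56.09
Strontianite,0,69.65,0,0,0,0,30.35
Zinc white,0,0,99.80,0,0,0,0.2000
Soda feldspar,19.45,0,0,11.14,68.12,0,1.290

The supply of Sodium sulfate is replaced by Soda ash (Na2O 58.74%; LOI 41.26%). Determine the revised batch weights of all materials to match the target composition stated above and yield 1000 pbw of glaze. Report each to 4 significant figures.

The working math maintains full float precision end to end — intermediates are printed rounded to 4 significant digits as written — a single rounding finalizes each reported result — derived quantities (six oxide percentages, the yield, ignition loss, glass mass, the totals) are computed using the weight values on 1000 pbw of glass at exact precision as written in problem or answer.
Target masses of each oxide per 1000 pbw glaze:
  Al2O3: 20.75% × 1000 = 207.5 pbw
  SrO: 14.33% × 1000 = 143.3 pbw
  ZnO: 21.69% × 1000 = 216.9 pbw
  Na2O: 7.464% × 1000 = 74.64 pbw
  SiO2: 33.77% × 1000 = 337.7 pbw
  ZrO2: 1.996% × 1000 = 19.96 pbw
A balance pass over the oxides, working from each reported weight, per the basis as stated (delivered sums recover each target given rounding of the digits):
  Al2O3: 175.1·0.6502 + 481.4·0.1945 = 207.5 pbw (target 207.5 pbw)
  SrO: 205.7·0.6965 = 143.3 pbw (target 143.3 pbw)
  ZnO: 217.3·0.9980 = 216.9 pbw (target 216.9 pbw)
  Na2O: 35.77·0.5874 + 481.4·0.1114 = 74.64 pbw (target 74.64 pbw)
  SiO2: 29.75·0.3281 + 481.4·0.6812 = 337.7 pbw (target 337.7 pbw)
  ZrO2: 29.75·0.6709 = 19.96 pbw (target 19.96 pbw)
Mass balance on the glass: total charge less LOI = 999.9 pbw (targets for the oxides total 1000 pbw; with the basis standing at 1000 pbw — a pure rounding effect).
Adding the batch up: Σ batch = 1145 pbw; the LOI term Σ batch·LOI equals 145.1 pbw; yield = glass ÷ total batch = 87.33%.

Revised batch per 1000 pbw glaze:
  ATH: 175.1 pbw
  Zircon sand: 29.75 pbw
  Soda ash: 35.77 pbw
  Strontianite: 205.7 pbw
  Zinc white: 217.3 pbw
  Soda feldspar: 481.4 pbw
Total batch = 1145 pbw; LOI loss = 145.1 pbw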